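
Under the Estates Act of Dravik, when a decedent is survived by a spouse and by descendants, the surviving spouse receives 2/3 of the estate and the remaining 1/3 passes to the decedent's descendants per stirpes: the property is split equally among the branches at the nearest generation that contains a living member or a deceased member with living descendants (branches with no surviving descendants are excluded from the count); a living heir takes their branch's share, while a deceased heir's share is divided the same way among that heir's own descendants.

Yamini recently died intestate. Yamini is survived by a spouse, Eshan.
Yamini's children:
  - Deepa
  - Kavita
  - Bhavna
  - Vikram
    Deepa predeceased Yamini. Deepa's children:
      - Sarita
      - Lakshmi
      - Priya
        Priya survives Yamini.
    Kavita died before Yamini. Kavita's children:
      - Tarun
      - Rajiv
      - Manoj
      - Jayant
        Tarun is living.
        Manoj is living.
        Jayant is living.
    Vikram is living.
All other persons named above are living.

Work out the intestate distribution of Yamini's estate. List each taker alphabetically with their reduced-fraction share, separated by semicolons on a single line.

Bhavna 1/12; Eshan 2/3; Jayant 1/48; Lakshmi 1/36; Manoj 1/48; Priya 1/36; Rajiv 1/48; Sarita 1/36; Tarun 1/48; Vikram 1/12

Eshan, as surviving spouse, takes 2/3.
The remaining 1/3 passes to Yamini's descendants per stirpes.
The 1/3 is divided into 4 equal shares of 1/12 among Deepa, Kavita, Bhavna, Vikram.
Deepa predeceased; the 1/12 allotted to Deepa's branch passes to Deepa's issue by representation.
The 1/12 is divided into 3 equal shares of 1/36 among Sarita, Lakshmi, Priya.
Sarita is living and takes 1/36.
Lakshmi is living and takes 1/36.
Priya is living and takes 1/36.
Kavita predeceased; the 1/12 allotted to Kavita's branch passes to Kavita's issue by representation.
The 1/12 is divided into 4 equal shares of 1/48 among Tarun, Rajiv, Manoj, Jayant.
Tarun is living and takes 1/48.
Rajiv is living and takes 1/48.
Manoj is living and takes 1/48.
Jayant is living and takes 1/48.
Bhavna is living and takes 1/12.
Vikram is living and takes 1/12.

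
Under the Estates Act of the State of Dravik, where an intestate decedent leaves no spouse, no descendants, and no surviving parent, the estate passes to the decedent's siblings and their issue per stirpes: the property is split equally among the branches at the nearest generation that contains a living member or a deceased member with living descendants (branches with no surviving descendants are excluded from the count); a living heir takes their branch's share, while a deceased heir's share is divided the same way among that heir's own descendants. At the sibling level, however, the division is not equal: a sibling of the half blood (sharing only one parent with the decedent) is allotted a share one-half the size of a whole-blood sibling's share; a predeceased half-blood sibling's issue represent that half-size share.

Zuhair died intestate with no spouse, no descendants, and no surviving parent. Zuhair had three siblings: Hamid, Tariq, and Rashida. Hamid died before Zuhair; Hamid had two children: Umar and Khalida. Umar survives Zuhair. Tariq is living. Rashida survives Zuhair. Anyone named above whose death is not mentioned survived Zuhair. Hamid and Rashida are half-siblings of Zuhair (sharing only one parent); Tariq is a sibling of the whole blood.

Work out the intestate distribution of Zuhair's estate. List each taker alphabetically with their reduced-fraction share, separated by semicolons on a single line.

Khalida 1/8; Rashida 1/4; Tariq 1/2; Umar 1/8

No spouse, descendants, or parent survives, so the estate passes to Zuhair's siblings per stirpes.
Half-blood siblings count for one-half the weight of whole-blood siblings at the initial division.
Dividing 1 in proportion to weights (total weight 2): Hamid (weight 1/2) → 1/4; Tariq (weight 1) → 1/2; Rashida (weight 1/2) → 1/4.
Hamid predeceased; the 1/4 allotted to Hamid's branch passes to Hamid's issue by representation.
The 1/4 is divided into 2 equal shares of 1/8 among Umar, Khalida.
Umar is living and takes 1/8.
Khalida is living and takes 1/8.
Tariq is living and takes 1/2.
Rashida is living and takes 1/4.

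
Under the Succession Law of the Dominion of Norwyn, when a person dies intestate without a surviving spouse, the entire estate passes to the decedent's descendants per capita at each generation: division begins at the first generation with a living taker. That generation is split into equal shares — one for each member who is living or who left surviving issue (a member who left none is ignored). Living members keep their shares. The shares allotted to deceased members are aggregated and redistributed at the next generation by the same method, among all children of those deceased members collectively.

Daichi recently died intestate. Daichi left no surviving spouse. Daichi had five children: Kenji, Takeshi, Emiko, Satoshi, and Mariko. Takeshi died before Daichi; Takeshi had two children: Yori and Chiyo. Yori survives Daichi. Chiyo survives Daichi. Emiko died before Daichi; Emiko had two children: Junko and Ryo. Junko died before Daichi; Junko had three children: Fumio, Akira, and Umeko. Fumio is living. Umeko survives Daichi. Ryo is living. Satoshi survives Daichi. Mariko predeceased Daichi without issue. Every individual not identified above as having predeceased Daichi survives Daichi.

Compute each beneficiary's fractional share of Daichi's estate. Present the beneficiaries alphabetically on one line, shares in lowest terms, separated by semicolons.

There is no surviving spouse, so the entire estate passes to Daichi's descendants per capita at each generation.
At generation 1 (Kenji, Takeshi, Emiko, Satoshi) there are 4 shares of (1)/4 = 1/4 each.
Living: Kenji and Satoshi — each takes 1/4.
Deceased: Takeshi and Emiko. Their combined 1/2 is pooled and carried to generation 2.
At generation 2 (Yori, Chiyo, Junko, Ryo) there are 4 shares of (1/2)/4 = 1/8 each.
Living: Yori, Chiyo, and Ryo — each takes 1/8.
Deceased: Junko. That 1/8 share is carried to generation 3.
At generation 3 (Fumio, Akira, Umeko) there are 3 shares of (1/8)/3 = 1/24 each.
Living: Fumio, Akira, and Umeko — each takes 1/24.

Akira 1/24; Chiyo 1/8; Fumio 1/24; Kenji 1/4; Ryo 1/8; Satoshi 1/4; Umeko 1/24; Yori 1/8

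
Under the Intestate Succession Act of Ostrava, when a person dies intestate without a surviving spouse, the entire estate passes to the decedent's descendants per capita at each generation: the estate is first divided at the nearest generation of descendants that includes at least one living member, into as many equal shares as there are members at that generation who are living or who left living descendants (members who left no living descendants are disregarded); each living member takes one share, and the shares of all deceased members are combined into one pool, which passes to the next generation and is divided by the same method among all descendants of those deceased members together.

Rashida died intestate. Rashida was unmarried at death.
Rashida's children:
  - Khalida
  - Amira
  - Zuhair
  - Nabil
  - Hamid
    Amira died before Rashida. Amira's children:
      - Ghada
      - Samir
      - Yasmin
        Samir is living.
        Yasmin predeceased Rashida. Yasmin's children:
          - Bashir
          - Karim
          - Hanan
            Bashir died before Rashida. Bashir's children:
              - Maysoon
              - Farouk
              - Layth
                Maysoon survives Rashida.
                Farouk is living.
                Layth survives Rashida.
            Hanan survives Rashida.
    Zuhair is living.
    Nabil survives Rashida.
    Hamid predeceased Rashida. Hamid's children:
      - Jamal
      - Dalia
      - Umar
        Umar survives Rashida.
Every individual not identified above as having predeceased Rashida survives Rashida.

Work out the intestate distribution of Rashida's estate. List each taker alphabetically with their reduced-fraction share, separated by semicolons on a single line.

Dalia 1/15; Farouk 1/135; Ghada 1/15; Hanan 1/45; Jamal 1/15; Karim 1/45; Khalida 1/5; Layth 1/135; Maysoon 1/135; Nabil 1/5; Samir 1/15; Umar 1/15; Zuhair 1/5

There is no surviving spouse, so the entire estate passes to Rashida's descendants per capita at each generation.
At generation 1 (Khalida, Amira, Zuhair, Nabil, Hamid) there are 5 shares of (1)/5 = 1/5 each.
Living: Khalida, Zuhair, and Nabil — each takes 1/5.
Deceased: Amira and Hamid. Their combined 2/5 is pooled and carried to generation 2.
At generation 2 (Ghada, Samir, Yasmin, Jamal, Dalia, Umar) there are 6 shares of (2/5)/6 = 1/15 each.
Living: Ghada, Samir, Jamal, Dalia, and Umar — each takes 1/15.
Deceased: Yasmin. That 1/15 share is carried to generation 3.
At generation 3 (Bashir, Karim, Hanan) there are 3 shares of (1/15)/3 = 1/45 each.
Living: Karim and Hanan — each takes 1/45.
Deceased: Bashir. That 1/45 share is carried to generation 4.
At generation 4 (Maysoon, Farouk, Layth) there are 3 shares of (1/45)/3 = 1/135 each.
Living: Maysoon, Farouk, and Layth — each takes 1/135.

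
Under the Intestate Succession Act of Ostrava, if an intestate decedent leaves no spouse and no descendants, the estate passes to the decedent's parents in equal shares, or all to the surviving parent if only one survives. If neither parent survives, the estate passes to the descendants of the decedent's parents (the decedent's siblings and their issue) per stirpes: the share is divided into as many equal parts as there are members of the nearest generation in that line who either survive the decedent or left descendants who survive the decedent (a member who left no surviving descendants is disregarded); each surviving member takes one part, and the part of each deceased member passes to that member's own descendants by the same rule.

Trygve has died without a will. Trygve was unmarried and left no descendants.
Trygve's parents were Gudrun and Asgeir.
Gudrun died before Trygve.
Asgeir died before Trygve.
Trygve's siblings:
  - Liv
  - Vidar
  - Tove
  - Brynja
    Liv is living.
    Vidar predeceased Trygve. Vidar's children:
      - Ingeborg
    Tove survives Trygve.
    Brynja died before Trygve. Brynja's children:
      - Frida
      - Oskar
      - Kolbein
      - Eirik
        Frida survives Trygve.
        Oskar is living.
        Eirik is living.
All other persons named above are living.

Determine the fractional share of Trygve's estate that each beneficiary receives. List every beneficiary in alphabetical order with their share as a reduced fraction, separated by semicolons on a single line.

Eirik 1/16; Frida 1/16; Ingeborg 1/4; Kolbein 1/16; Liv 1/4; Oskar 1/16; Tove 1/4

Neither parent survives and there are no descendants, so the estate passes to Trygve's siblings and their issue per stirpes.
The estate is divided into 4 equal shares of 1/4 among Liv, Vidar, Tove, Brynja.
Liv is living and takes 1/4.
Vidar predeceased; the 1/4 allotted to Vidar's branch passes to Vidar's issue by representation.
Ingeborg is the sole taker at this level and receives the full 1/4.
Tove is living and takes 1/4.
Brynja predeceased; the 1/4 allotted to Brynja's branch passes to Brynja's issue by representation.
The 1/4 is divided into 4 equal shares of 1/16 among Frida, Oskar, Kolbein, Eirik.
Frida is living and takes 1/16.
Oskar is living and takes 1/16.
Kolbein is living and takes 1/16.
Eirik is living and takes 1/16.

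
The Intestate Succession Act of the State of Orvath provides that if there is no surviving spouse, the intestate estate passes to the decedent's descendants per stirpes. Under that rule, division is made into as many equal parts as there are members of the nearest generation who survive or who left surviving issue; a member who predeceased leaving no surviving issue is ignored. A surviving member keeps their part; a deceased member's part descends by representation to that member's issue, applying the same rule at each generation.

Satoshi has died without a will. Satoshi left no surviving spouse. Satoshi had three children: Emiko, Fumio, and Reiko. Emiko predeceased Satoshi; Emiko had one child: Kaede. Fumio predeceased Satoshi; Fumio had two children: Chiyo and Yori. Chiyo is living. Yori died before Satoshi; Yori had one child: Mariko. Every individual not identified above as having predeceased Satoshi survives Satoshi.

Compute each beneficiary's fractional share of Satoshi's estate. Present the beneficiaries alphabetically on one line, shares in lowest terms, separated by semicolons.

There is no surviving spouse, so the entire estate passes to Satoshi's descendants per stirpes.
The estate is divided into 3 equal shares of 1/3 among Emiko, Fumio, Reiko.
Emiko predeceased; the 1/3 allotted to Emiko's branch passes to Emiko's issue by representation.
Kaede is the sole taker at this level and receives the full 1/3.
Fumio predeceased; the 1/3 allotted to Fumio's branch passes to Fumio's issue by representation.
The 1/3 is divided into 2 equal shares of 1/6 among Chiyo, Yori.
Chiyo is living and takes 1/6.
Yori predeceased; the 1/6 allotted to Yori's branch passes to Yori's issue by representation.
Mariko is the sole taker at this level and receives the full 1/6.
Reiko is living and takes 1/3.

Chiyo 1/6; Kaede 1/3; Mariko 1/6; Reiko 1/3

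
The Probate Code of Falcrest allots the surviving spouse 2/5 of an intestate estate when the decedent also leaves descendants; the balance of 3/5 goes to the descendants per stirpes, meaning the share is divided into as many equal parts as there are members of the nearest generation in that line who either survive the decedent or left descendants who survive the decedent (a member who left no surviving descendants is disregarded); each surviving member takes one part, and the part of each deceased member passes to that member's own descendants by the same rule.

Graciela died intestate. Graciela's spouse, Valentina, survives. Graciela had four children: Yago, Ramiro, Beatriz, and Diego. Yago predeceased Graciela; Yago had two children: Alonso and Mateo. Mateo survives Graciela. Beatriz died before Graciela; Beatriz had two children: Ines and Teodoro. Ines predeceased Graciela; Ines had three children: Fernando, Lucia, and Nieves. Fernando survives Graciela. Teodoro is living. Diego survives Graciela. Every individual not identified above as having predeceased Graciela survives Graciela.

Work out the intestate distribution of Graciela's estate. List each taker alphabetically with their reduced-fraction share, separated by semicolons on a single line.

Alonso 3/40; Diego 3/20; Fernando 1/40; Lucia 1/40; Mateo 3/40; Nieves 1/40; Ramiro 3/20; Teodoro 3/40; Valentina 2/5

Valentina, as surviving spouse, takes 2/5.
The remaining 3/5 passes to Graciela's descendants per stirpes.
The 3/5 is divided into 4 equal shares of 3/20 among Yago, Ramiro, Beatriz, Diego.
Yago predeceased; the 3/20 allotted to Yago's branch passes to Yago's issue by representation.
The 3/20 is divided into 2 equal shares of 3/40 among Alonso, Mateo.
Alonso is living and takes 3/40.
Mateo is living and takes 3/40.
Ramiro is living and takes 3/20.
Beatriz predeceased; the 3/20 allotted to Beatriz's branch passes to Beatriz's issue by representation.
The 3/20 is divided into 2 equal shares of 3/40 among Ines, Teodoro.
Ines predeceased; the 3/40 allotted to Ines's branch passes to Ines's issue by representation.
The 3/40 is divided into 3 equal shares of 1/40 among Fernando, Lucia, Nieves.
Fernando is living and takes 1/40.
Lucia is living and takes 1/40.
Nieves is living and takes 1/40.
Teodoro is living and takes 3/40.
Diego is living and takes 3/20.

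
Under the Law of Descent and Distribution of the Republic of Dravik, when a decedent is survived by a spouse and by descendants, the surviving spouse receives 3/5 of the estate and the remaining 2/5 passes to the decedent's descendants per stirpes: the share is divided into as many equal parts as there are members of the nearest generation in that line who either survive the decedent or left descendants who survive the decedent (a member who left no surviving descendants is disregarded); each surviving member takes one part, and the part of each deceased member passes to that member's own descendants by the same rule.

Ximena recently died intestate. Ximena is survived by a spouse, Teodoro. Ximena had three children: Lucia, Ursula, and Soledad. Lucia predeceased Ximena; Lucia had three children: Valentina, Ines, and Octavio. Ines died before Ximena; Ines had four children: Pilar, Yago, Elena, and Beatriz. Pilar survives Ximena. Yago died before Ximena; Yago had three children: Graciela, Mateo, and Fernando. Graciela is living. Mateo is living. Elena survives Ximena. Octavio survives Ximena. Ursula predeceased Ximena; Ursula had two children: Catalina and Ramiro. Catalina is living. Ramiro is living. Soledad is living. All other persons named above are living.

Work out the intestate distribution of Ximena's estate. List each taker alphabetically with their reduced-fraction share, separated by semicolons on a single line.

Teodoro, as surviving spouse, takes 3/5.
The remaining 2/5 passes to Ximena's descendants per stirpes.
The 2/5 is divided into 3 equal shares of 2/15 among Lucia, Ursula, Soledad.
Lucia predeceased; the 2/15 allotted to Lucia's branch passes to Lucia's issue by representation.
The 2/15 is divided into 3 equal shares of 2/45 among Valentina, Ines, Octavio.
Valentina is living and takes 2/45.
Ines predeceased; the 2/45 allotted to Ines's branch passes to Ines's issue by representation.
The 2/45 is divided into 4 equal shares of 1/90 among Pilar, Yago, Elena, Beatriz.
Pilar is living and takes 1/90.
Yago predeceased; the 1/90 allotted to Yago's branch passes to Yago's issue by representation.
The 1/90 is divided into 3 equal shares of 1/270 among Graciela, Mateo, Fernando.
Graciela is living and takes 1/270.
Mateo is living and takes 1/270.
Fernando is living and takes 1/270.
Elena is living and takes 1/90.
Beatriz is living and takes 1/90.
Octavio is living and takes 2/45.
Ursula predeceased; the 2/15 allotted to Ursula's branch passes to Ursula's issue by representation.
The 2/15 is divided into 2 equal shares of 1/15 among Catalina, Ramiro.
Catalina is living and takes 1/15.
Ramiro is living and takes 1/15.
Soledad is living and takes 2/15.

Beatriz 1/90; Catalina 1/15; Elena 1/90; Fernando 1/270; Graciela 1/270; Mateo 1/270; Octavio 2/45; Pilar 1/90; Ramiro 1/15; Soledad 2/15; Teodoro 3/5; Valentina 2/45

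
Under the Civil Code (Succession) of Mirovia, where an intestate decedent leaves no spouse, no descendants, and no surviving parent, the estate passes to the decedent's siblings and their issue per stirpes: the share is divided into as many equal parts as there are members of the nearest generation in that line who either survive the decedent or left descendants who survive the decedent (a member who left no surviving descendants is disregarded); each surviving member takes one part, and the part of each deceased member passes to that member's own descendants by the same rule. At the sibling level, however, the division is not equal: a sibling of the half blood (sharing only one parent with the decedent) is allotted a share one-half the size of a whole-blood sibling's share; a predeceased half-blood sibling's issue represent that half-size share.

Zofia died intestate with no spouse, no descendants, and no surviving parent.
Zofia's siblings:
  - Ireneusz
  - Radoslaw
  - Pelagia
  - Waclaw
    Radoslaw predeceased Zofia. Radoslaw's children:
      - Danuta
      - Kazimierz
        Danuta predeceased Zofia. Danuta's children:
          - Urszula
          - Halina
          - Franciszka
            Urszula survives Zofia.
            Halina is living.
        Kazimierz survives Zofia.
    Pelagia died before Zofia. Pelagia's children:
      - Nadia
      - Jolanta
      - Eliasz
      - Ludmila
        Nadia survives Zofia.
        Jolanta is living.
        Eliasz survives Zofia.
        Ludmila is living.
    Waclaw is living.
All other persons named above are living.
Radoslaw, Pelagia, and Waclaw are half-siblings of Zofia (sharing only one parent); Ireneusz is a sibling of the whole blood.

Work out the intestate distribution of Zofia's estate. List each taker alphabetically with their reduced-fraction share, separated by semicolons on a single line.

No spouse, descendants, or parent survives, so the estate passes to Zofia's siblings per stirpes.
Half-blood siblings count for one-half the weight of whole-blood siblings at the initial division.
Dividing 1 in proportion to weights (total weight 5/2): Ireneusz (weight 1) → 2/5; Radoslaw (weight 1/2) → 1/5; Pelagia (weight 1/2) → 1/5; Waclaw (weight 1/2) → 1/5.
Ireneusz is living and takes 2/5.
Radoslaw predeceased; the 1/5 allotted to Radoslaw's branch passes to Radoslaw's issue by representation.
The 1/5 is divided into 2 equal shares of 1/10 among Danuta, Kazimierz.
Danuta predeceased; the 1/10 allotted to Danuta's branch passes to Danuta's issue by representation.
The 1/10 is divided into 3 equal shares of 1/30 among Urszula, Halina, Franciszka.
Urszula is living and takes 1/30.
Halina is living and takes 1/30.
Franciszka is living and takes 1/30.
Kazimierz is living and takes 1/10.
Pelagia predeceased; the 1/5 allotted to Pelagia's branch passes to Pelagia's issue by representation.
The 1/5 is divided into 4 equal shares of 1/20 among Nadia, Jolanta, Eliasz, Ludmila.
Nadia is living and takes 1/20.
Jolanta is living and takes 1/20.
Eliasz is living and takes 1/20.
Ludmila is living and takes 1/20.
Waclaw is living and takes 1/5.

Eliasz 1/20; Franciszka 1/30; Halina 1/30; Ireneusz 2/5; Jolanta 1/20; Kazimierz 1/10; Ludmila 1/20; Nadia 1/20; Urszula 1/30; Waclaw 1/5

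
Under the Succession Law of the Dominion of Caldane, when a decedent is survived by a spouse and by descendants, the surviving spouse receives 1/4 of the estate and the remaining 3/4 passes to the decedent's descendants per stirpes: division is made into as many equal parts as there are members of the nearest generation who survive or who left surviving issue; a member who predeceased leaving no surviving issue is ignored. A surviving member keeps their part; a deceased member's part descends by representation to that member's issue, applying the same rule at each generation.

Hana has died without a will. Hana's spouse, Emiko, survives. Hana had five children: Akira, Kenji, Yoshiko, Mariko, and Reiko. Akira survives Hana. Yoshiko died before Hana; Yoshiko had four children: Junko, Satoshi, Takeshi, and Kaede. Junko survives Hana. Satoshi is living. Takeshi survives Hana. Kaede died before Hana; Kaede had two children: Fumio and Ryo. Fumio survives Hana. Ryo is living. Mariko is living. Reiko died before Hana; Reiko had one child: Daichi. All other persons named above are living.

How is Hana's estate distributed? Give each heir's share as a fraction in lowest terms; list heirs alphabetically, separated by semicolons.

Akira 3/20; Daichi 3/20; Emiko 1/4; Fumio 3/160; Junko 3/80; Kenji 3/20; Mariko 3/20; Ryo 3/160; Satoshi 3/80; Takeshi 3/80

Emiko, as surviving spouse, takes 1/4.
The remaining 3/4 passes to Hana's descendants per stirpes.
The 3/4 is divided into 5 equal shares of 3/20 among Akira, Kenji, Yoshiko, Mariko, Reiko.
Akira is living and takes 3/20.
Kenji is living and takes 3/20.
Yoshiko predeceased; the 3/20 allotted to Yoshiko's branch passes to Yoshiko's issue by representation.
The 3/20 is divided into 4 equal shares of 3/80 among Junko, Satoshi, Takeshi, Kaede.
Junko is living and takes 3/80.
Satoshi is living and takes 3/80.
Takeshi is living and takes 3/80.
Kaede predeceased; the 3/80 allotted to Kaede's branch passes to Kaede's issue by representation.
The 3/80 is divided into 2 equal shares of 3/160 among Fumio, Ryo.
Fumio is living and takes 3/160.
Ryo is living and takes 3/160.
Mariko is living and takes 3/20.
Reiko predeceased; the 3/20 allotted to Reiko's branch passes to Reiko's issue by representation.
Daichi is the sole taker at this level and receives the full 3/20.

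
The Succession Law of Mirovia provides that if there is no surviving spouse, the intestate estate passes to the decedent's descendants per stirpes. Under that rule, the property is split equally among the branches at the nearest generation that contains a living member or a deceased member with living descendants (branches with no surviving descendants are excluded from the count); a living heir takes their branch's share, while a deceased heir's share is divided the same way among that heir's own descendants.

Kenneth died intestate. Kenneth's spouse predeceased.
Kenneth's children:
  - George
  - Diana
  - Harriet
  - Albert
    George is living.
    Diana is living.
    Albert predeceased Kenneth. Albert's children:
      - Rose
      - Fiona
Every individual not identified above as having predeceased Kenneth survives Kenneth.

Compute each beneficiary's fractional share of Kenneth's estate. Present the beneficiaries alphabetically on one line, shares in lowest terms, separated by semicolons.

There is no surviving spouse, so the entire estate passes to Kenneth's descendants per stirpes.
The estate is divided into 4 equal shares of 1/4 among George, Diana, Harriet, Albert.
George is living and takes 1/4.
Diana is living and takes 1/4.
Harriet is living and takes 1/4.
Albert predeceased; the 1/4 allotted to Albert's branch passes to Albert's issue by representation.
The 1/4 is divided into 2 equal shares of 1/8 among Rose, Fiona.
Rose is living and takes 1/8.
Fiona is living and takes 1/8.

Diana 1/4; Fiona 1/8; George 1/4; Harriet 1/4; Rose 1/8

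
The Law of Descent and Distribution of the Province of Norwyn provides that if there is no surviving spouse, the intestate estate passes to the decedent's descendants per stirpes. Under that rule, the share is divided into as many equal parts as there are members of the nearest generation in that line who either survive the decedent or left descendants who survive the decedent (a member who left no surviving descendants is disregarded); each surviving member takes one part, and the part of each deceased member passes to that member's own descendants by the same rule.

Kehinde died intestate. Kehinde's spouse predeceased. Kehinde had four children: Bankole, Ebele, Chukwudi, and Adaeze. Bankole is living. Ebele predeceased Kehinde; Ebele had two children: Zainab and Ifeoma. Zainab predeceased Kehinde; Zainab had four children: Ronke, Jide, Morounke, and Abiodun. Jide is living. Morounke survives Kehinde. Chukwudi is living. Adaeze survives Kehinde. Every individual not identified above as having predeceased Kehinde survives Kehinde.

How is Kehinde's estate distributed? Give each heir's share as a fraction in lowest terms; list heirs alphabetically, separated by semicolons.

Abiodun 1/32; Adaeze 1/4; Bankole 1/4; Chukwudi 1/4; Ifeoma 1/8; Jide 1/32; Morounke 1/32; Ronke 1/32

There is no surviving spouse, so the entire estate passes to Kehinde's descendants per stirpes.
The estate is divided into 4 equal shares of 1/4 among Bankole, Ebele, Chukwudi, Adaeze.
Bankole is living and takes 1/4.
Ebele predeceased; the 1/4 allotted to Ebele's branch passes to Ebele's issue by representation.
The 1/4 is divided into 2 equal shares of 1/8 among Zainab, Ifeoma.
Zainab predeceased; the 1/8 allotted to Zainab's branch passes to Zainab's issue by representation.
The 1/8 is divided into 4 equal shares of 1/32 among Ronke, Jide, Morounke, Abiodun.
Ronke is living and takes 1/32.
Jide is living and takes 1/32.
Morounke is living and takes 1/32.
Abiodun is living and takes 1/32.
Ifeoma is living and takes 1/8.
Chukwudi is living and takes 1/4.
Adaeze is living and takes 1/4.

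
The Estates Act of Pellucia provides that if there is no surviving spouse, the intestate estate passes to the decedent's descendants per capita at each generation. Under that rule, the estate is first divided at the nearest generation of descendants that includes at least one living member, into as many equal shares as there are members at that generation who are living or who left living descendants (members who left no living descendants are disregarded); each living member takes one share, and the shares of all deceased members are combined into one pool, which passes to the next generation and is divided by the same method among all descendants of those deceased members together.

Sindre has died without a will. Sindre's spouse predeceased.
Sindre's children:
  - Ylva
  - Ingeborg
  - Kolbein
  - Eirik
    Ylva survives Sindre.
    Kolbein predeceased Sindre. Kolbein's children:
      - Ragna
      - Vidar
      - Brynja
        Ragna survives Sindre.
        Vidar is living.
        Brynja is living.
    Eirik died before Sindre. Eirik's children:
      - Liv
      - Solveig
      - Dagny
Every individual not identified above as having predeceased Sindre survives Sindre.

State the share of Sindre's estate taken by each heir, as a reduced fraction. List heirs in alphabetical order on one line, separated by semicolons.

Brynja 1/12; Dagny 1/12; Ingeborg 1/4; Liv 1/12; Ragna 1/12; Solveig 1/12; Vidar 1/12; Ylva 1/4

There is no surviving spouse, so the entire estate passes to Sindre's descendants per capita at each generation.
At generation 1 (Ylva, Ingeborg, Kolbein, Eirik) there are 4 shares of (1)/4 = 1/4 each.
Living: Ylva and Ingeborg — each takes 1/4.
Deceased: Kolbein and Eirik. Their combined 1/2 is pooled and carried to generation 2.
At generation 2 (Ragna, Vidar, Brynja, Liv, Solveig, Dagny) there are 6 shares of (1/2)/6 = 1/12 each.
Living: Ragna, Vidar, Brynja, Liv, Solveig, and Dagny — each takes 1/12.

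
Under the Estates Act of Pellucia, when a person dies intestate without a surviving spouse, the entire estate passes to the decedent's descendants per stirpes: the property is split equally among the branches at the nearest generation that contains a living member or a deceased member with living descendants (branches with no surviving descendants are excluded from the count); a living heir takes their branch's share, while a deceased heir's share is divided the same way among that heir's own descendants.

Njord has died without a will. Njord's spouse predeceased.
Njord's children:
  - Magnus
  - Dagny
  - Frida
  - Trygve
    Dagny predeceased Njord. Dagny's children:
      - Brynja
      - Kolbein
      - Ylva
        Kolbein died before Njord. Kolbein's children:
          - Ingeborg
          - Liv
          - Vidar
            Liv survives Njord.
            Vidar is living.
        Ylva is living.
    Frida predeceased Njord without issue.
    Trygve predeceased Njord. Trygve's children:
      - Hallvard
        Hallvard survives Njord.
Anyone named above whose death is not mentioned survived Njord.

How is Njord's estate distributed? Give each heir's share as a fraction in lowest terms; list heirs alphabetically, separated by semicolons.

There is no surviving spouse, so the entire estate passes to Njord's descendants per stirpes.
Frida left no surviving issue, so that branch lapses and is disregarded.
The estate is divided into 3 equal shares of 1/3 among Magnus, Dagny, Trygve.
Magnus is living and takes 1/3.
Dagny predeceased; the 1/3 allotted to Dagny's branch passes to Dagny's issue by representation.
The 1/3 is divided into 3 equal shares of 1/9 among Brynja, Kolbein, Ylva.
Brynja is living and takes 1/9.
Kolbein predeceased; the 1/9 allotted to Kolbein's branch passes to Kolbein's issue by representation.
The 1/9 is divided into 3 equal shares of 1/27 among Ingeborg, Liv, Vidar.
Ingeborg is living and takes 1/27.
Liv is living and takes 1/27.
Vidar is living and takes 1/27.
Ylva is living and takes 1/9.
Trygve predeceased; the 1/3 allotted to Trygve's branch passes to Trygve's issue by representation.
Hallvard is the sole taker at this level and receives the full 1/3.

Brynja 1/9; Hallvard 1/3; Ingeborg 1/27; Liv 1/27; Magnus 1/3; Vidar 1/27; Ylva 1/9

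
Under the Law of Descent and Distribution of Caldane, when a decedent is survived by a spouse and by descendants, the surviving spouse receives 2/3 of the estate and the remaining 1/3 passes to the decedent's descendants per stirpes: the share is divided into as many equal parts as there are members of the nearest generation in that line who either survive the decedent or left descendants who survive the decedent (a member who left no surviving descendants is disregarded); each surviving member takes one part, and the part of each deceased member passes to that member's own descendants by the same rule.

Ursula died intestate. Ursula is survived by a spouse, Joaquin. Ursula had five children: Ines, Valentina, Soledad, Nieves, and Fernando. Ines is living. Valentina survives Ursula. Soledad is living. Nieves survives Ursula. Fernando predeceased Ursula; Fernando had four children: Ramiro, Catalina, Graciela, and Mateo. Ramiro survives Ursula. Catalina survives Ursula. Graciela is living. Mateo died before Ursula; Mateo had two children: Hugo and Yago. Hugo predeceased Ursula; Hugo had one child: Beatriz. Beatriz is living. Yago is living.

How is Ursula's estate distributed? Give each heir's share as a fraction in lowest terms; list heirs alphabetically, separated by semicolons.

Joaquin, as surviving spouse, takes 2/3.
The remaining 1/3 passes to Ursula's descendants per stirpes.
The 1/3 is divided into 5 equal shares of 1/15 among Ines, Valentina, Soledad, Nieves, Fernando.
Ines is living and takes 1/15.
Valentina is living and takes 1/15.
Soledad is living and takes 1/15.
Nieves is living and takes 1/15.
Fernando predeceased; the 1/15 allotted to Fernando's branch passes to Fernando's issue by representation.
The 1/15 is divided into 4 equal shares of 1/60 among Ramiro, Catalina, Graciela, Mateo.
Ramiro is living and takes 1/60.
Catalina is living and takes 1/60.
Graciela is living and takes 1/60.
Mateo predeceased; the 1/60 allotted to Mateo's branch passes to Mateo's issue by representation.
The 1/60 is divided into 2 equal shares of 1/120 among Hugo, Yago.
Hugo predeceased; the 1/120 allotted to Hugo's branch passes to Hugo's issue by representation.
Beatriz is the sole taker at this level and receives the full 1/120.
Yago is living and takes 1/120.

Beatriz 1/120; Catalina 1/60; Graciela 1/60; Ines 1/15; Joaquin 2/3; Nieves 1/15; Ramiro 1/60; Soledad 1/15; Valentina 1/15; Yago 1/120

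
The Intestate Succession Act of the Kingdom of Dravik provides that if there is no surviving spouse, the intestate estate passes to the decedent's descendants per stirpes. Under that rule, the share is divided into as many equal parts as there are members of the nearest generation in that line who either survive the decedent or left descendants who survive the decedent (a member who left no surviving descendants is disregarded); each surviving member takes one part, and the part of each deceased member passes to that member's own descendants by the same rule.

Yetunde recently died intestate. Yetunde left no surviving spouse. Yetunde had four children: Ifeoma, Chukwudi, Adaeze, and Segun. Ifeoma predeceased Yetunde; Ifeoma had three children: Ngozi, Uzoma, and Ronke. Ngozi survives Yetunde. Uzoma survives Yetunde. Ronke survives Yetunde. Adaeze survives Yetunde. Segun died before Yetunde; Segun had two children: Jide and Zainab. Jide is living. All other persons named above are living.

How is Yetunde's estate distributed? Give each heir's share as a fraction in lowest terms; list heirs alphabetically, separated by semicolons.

There is no surviving spouse, so the entire estate passes to Yetunde's descendants per stirpes.
The estate is divided into 4 equal shares of 1/4 among Ifeoma, Chukwudi, Adaeze, Segun.
Ifeoma predeceased; the 1/4 allotted to Ifeoma's branch passes to Ifeoma's issue by representation.
The 1/4 is divided into 3 equal shares of 1/12 among Ngozi, Uzoma, Ronke.
Ngozi is living and takes 1/12.
Uzoma is living and takes 1/12.
Ronke is living and takes 1/12.
Chukwudi is living and takes 1/4.
Adaeze is living and takes 1/4.
Segun predeceased; the 1/4 allotted to Segun's branch passes to Segun's issue by representation.
The 1/4 is divided into 2 equal shares of 1/8 among Jide, Zainab.
Jide is living and takes 1/8.
Zainab is living and takes 1/8.

Adaeze 1/4; Chukwudi 1/4; Jide 1/8; Ngozi 1/12; Ronke 1/12; Uzoma 1/12; Zainab 1/8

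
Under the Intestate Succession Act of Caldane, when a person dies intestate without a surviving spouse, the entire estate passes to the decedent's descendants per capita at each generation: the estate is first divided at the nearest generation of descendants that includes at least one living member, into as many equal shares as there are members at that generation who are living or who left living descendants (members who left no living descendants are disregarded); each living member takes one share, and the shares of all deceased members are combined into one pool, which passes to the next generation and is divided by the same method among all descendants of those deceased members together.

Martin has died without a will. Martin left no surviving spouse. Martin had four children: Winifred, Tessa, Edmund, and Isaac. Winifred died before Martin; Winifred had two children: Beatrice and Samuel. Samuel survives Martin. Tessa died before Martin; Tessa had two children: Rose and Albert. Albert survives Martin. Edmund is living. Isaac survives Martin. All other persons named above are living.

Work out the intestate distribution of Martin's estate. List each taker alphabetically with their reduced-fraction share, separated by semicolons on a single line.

Albert 1/8; Beatrice 1/8; Edmund 1/4; Isaac 1/4; Rose 1/8; Samuel 1/8

There is no surviving spouse, so the entire estate passes to Martin's descendants per capita at each generation.
At generation 1 (Winifred, Tessa, Edmund, Isaac) there are 4 shares of (1)/4 = 1/4 each.
Living: Edmund and Isaac — each takes 1/4.
Deceased: Winifred and Tessa. Their combined 1/2 is pooled and carried to generation 2.
At generation 2 (Beatrice, Samuel, Rose, Albert) there are 4 shares of (1/2)/4 = 1/8 each.
Living: Beatrice, Samuel, Rose, and Albert — each takes 1/8.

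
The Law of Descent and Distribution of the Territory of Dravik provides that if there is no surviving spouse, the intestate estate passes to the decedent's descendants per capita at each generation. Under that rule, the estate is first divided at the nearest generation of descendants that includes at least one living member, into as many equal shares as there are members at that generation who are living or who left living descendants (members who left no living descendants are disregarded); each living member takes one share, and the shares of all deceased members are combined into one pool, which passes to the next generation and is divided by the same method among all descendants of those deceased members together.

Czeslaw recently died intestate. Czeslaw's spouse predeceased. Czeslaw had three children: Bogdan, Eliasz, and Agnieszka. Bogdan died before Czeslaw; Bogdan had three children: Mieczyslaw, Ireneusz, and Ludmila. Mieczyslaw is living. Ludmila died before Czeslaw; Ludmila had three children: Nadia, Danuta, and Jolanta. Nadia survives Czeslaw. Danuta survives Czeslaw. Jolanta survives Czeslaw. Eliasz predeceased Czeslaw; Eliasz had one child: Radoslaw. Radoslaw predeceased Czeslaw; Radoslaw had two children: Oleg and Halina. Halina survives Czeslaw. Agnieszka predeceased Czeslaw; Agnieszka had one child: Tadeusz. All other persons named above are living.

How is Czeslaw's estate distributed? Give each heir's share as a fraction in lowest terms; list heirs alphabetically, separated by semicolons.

Danuta 2/25; Halina 2/25; Ireneusz 1/5; Jolanta 2/25; Mieczyslaw 1/5; Nadia 2/25; Oleg 2/25; Tadeusz 1/5

There is no surviving spouse, so the entire estate passes to Czeslaw's descendants per capita at each generation.
No one at generation 1 (Bogdan, Eliasz, Agnieszka) is living; moving to the next generation.
At generation 2 (Mieczyslaw, Ireneusz, Ludmila, Radoslaw, Tadeusz) there are 5 shares of (1)/5 = 1/5 each.
Living: Mieczyslaw, Ireneusz, and Tadeusz — each takes 1/5.
Deceased: Ludmila and Radoslaw. Their combined 2/5 is pooled and carried to generation 3.
At generation 3 (Nadia, Danuta, Jolanta, Oleg, Halina) there are 5 shares of (2/5)/5 = 2/25 each.
Living: Nadia, Danuta, Jolanta, Oleg, and Halina — each takes 2/25.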